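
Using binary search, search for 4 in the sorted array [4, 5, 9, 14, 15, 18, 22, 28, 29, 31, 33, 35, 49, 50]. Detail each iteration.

Binary search for 4 in [4, 5, 9, 14, 15, 18, 22, 28, 29, 31, 33, 35, 49, 50]:

lo=0, hi=13, mid=6, arr[mid]=22 -> 22 > 4, search left half
lo=0, hi=5, mid=2, arr[mid]=9 -> 9 > 4, search left half
lo=0, hi=1, mid=0, arr[mid]=4 -> Found target at index 0!

Binary search finds 4 at index 0 after 3 comparisons. The search repeatedly halves the search space by comparing with the middle element.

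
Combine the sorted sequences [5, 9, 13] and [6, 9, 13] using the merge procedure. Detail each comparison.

Merging process:

Compare 5 vs 6: take 5 from left. Merged: [5]
Compare 9 vs 6: take 6 from right. Merged: [5, 6]
Compare 9 vs 9: take 9 from left. Merged: [5, 6, 9]
Compare 13 vs 9: take 9 from right. Merged: [5, 6, 9, 9]
Compare 13 vs 13: take 13 from left. Merged: [5, 6, 9, 9, 13]
Append remaining from right: [13]. Merged: [5, 6, 9, 9, 13, 13]

Final merged array: [5, 6, 9, 9, 13, 13]
Total comparisons: 5

The merged array is [5, 6, 9, 9, 13, 13], requiring 5 comparisons. The merge step runs in O(n) time where n is the total number of elements.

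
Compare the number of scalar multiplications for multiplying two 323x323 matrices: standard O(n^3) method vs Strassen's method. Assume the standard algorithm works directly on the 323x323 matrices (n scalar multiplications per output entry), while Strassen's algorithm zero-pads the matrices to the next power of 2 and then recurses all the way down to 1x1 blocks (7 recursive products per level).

Matrix multiplication for 323x323 matrices:

Strassen's algorithm requires power-of-2 dimensions. Pad 323x323 to 512x512 (next power of 2).

Standard algorithm: 323^3 = 33698267 multiplications
Strassen's algorithm: 7^(log2(512)) = 7^9 = 40353607 multiplications
Difference: 33698267 - 40353607 = -6655340 (Strassen uses MORE here due to padding overhead — for small or just-over-power-of-2 n, padding can outweigh the per-level savings)

Standard: 33698267 multiplications (323^3). Strassen: 40353607 multiplications (7^9, after padding to 512x512). Strassen reduces 8 recursive multiplications to 7 at each level.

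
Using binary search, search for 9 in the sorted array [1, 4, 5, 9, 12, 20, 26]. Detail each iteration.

Binary search for 9 in [1, 4, 5, 9, 12, 20, 26]:

lo=0, hi=6, mid=3, arr[mid]=9 -> Found target at index 3!

Binary search finds 9 at index 3 after 1 comparisons. The search repeatedly halves the search space by comparing with the middle element.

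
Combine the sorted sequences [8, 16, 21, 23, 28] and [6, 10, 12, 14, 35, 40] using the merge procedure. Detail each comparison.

Merging process:

Compare 8 vs 6: take 6 from right. Merged: [6]
Compare 8 vs 10: take 8 from left. Merged: [6, 8]
Compare 16 vs 10: take 10 from right. Merged: [6, 8, 10]
Compare 16 vs 12: take 12 from right. Merged: [6, 8, 10, 12]
Compare 16 vs 14: take 14 from right. Merged: [6, 8, 10, 12, 14]
Compare 16 vs 35: take 16 from left. Merged: [6, 8, 10, 12, 14, 16]
Compare 21 vs 35: take 21 from left. Merged: [6, 8, 10, 12, 14, 16, 21]
Compare 23 vs 35: take 23 from left. Merged: [6, 8, 10, 12, 14, 16, 21, 23]
Compare 28 vs 35: take 28 from left. Merged: [6, 8, 10, 12, 14, 16, 21, 23, 28]
Append remaining from right: [35, 40]. Merged: [6, 8, 10, 12, 14, 16, 21, 23, 28, 35, 40]

Final merged array: [6, 8, 10, 12, 14, 16, 21, 23, 28, 35, 40]
Total comparisons: 9

The merged array is [6, 8, 10, 12, 14, 16, 21, 23, 28, 35, 40], requiring 9 comparisons. The merge step runs in O(n) time where n is the total number of elements.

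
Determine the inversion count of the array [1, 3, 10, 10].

Finding inversions in [1, 3, 10, 10]:


Total inversions: 0

The array has 0 inversions. It is already sorted.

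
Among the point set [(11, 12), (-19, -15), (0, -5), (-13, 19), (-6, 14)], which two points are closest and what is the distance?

Computing all pairwise distances among 5 points:

d((11, 12), (-19, -15)) = 40.3609
d((11, 12), (0, -5)) = 20.2485
d((11, 12), (-13, 19)) = 25.0
d((11, 12), (-6, 14)) = 17.1172
d((-19, -15), (0, -5)) = 21.4709
d((-19, -15), (-13, 19)) = 34.5254
d((-19, -15), (-6, 14)) = 31.7805
d((0, -5), (-13, 19)) = 27.2947
d((0, -5), (-6, 14)) = 19.9249
d((-13, 19), (-6, 14)) = 8.6023 <-- minimum

Closest pair: (-13, 19) and (-6, 14) with distance 8.6023

The closest pair is (-13, 19) and (-6, 14) with Euclidean distance 8.6023. For 5 points, brute-force pairwise comparison is shown above. For large n, the divide-and-conquer algorithm (sort by x, recurse on halves, check the dividing strip) achieves O(n log n).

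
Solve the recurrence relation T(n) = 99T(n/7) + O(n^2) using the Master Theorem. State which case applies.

Master Theorem for T(n) = 99T(n/7) + O(n^2):

a = 99, b = 7, c = 2
log_b(a) = log_7(99) = 2.3614

Case 1: c = 2 < log_7(99) = 2.3614
T(n) = O(n^(log_7 99))

For T(n) = 99T(n/7) + O(n^2): log_7(99) = 2.3614. This is Case 1 of the Master Theorem (c < log_b(a), work dominated by leaves), giving O(n^(log_7 99)).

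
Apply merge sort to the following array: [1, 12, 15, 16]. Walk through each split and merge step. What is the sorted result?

Merge sort trace:

Split: [1, 12, 15, 16] -> [1, 12] and [15, 16]
  Split: [1, 12] -> [1] and [12]
  Merge: [1] + [12] -> [1, 12]
  Split: [15, 16] -> [15] and [16]
  Merge: [15] + [16] -> [15, 16]
Merge: [1, 12] + [15, 16] -> [1, 12, 15, 16]

Final sorted array: [1, 12, 15, 16]

The merge sort proceeds by recursively splitting the array and merging sorted halves.
After all merges, the sorted array is [1, 12, 15, 16].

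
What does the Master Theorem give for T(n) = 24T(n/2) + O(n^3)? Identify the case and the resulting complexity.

Master Theorem for T(n) = 24T(n/2) + O(n^3):

a = 24, b = 2, c = 3
log_b(a) = log_2(24) = 4.5850

Case 1: c = 3 < log_2(24) = 4.5850
T(n) = O(n^(log_2 24))

For T(n) = 24T(n/2) + O(n^3): log_2(24) = 4.5850. This is Case 1 of the Master Theorem (c < log_b(a), work dominated by leaves), giving O(n^(log_2 24)).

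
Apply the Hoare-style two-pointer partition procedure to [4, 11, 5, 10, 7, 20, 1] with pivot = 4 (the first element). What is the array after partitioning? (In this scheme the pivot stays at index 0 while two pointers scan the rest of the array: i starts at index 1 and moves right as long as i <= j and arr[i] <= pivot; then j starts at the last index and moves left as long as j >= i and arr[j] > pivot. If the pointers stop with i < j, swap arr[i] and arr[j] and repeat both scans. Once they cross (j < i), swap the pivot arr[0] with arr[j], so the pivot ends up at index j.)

Hoare-style two-pointer partition with pivot = 4:

Initial array: [4, 11, 5, 10, 7, 20, 1]

Pointers start at i = 1, j = 6.
i stops at index 1 (arr[1]=11 > 4), j stops at index 6 (arr[6]=1 <= 4): swap arr[1] and arr[6], array becomes [4, 1, 5, 10, 7, 20, 11]
i ends at 2, j ends at 1: the pointers have crossed (j < i), so scanning stops.

Swap pivot arr[0] with arr[1] to place pivot at position 1: [1, 4, 5, 10, 7, 20, 11]
Pivot position: 1

After partitioning with pivot 4, the array becomes [1, 4, 5, 10, 7, 20, 11]. The pivot is placed at index 1. All elements to the left of the pivot are <= 4, and all elements to the right are > 4.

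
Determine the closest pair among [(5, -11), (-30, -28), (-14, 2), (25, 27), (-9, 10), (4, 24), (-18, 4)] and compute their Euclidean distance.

Computing all pairwise distances among 7 points:

d((5, -11), (-30, -28)) = 38.9102
d((5, -11), (-14, 2)) = 23.0217
d((5, -11), (25, 27)) = 42.9418
d((5, -11), (-9, 10)) = 25.2389
d((5, -11), (4, 24)) = 35.0143
d((5, -11), (-18, 4)) = 27.4591
d((-30, -28), (-14, 2)) = 34.0
d((-30, -28), (25, 27)) = 77.7817
d((-30, -28), (-9, 10)) = 43.4166
d((-30, -28), (4, 24)) = 62.1289
d((-30, -28), (-18, 4)) = 34.176
d((-14, 2), (25, 27)) = 46.3249
d((-14, 2), (-9, 10)) = 9.434
d((-14, 2), (4, 24)) = 28.4253
d((-14, 2), (-18, 4)) = 4.4721 <-- minimum
d((25, 27), (-9, 10)) = 38.0132
d((25, 27), (4, 24)) = 21.2132
d((25, 27), (-18, 4)) = 48.7647
d((-9, 10), (4, 24)) = 19.105
d((-9, 10), (-18, 4)) = 10.8167
d((4, 24), (-18, 4)) = 29.7321

Closest pair: (-14, 2) and (-18, 4) with distance 4.4721

The closest pair is (-14, 2) and (-18, 4) with Euclidean distance 4.4721. For 7 points, brute-force pairwise comparison is shown above. For large n, the divide-and-conquer algorithm (sort by x, recurse on halves, check the dividing strip) achieves O(n log n).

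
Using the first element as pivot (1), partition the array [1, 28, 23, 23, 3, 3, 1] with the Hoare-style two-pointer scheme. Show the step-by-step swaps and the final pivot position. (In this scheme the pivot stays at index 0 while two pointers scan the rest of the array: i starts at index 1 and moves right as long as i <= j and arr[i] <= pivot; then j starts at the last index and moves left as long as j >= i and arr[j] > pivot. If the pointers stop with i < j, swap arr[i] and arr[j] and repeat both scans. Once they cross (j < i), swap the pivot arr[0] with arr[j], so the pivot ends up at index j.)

Hoare-style two-pointer partition with pivot = 1:

Initial array: [1, 28, 23, 23, 3, 3, 1]

Pointers start at i = 1, j = 6.
i stops at index 1 (arr[1]=28 > 1), j stops at index 6 (arr[6]=1 <= 1): swap arr[1] and arr[6], array becomes [1, 1, 23, 23, 3, 3, 28]
i ends at 2, j ends at 1: the pointers have crossed (j < i), so scanning stops.

Swap pivot arr[0] with arr[1] to place pivot at position 1: [1, 1, 23, 23, 3, 3, 28]
Pivot position: 1

After partitioning with pivot 1, the array becomes [1, 1, 23, 23, 3, 3, 28]. The pivot is placed at index 1. All elements to the left of the pivot are <= 1, and all elements to the right are > 1.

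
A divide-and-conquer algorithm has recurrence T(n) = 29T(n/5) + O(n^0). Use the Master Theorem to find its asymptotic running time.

Master Theorem for T(n) = 29T(n/5) + O(n^0):

a = 29, b = 5, c = 0
log_b(a) = log_5(29) = 2.0922

Case 1: c = 0 < log_5(29) = 2.0922
T(n) = O(n^(log_5 29))

For T(n) = 29T(n/5) + O(n^0): log_5(29) = 2.0922. This is Case 1 of the Master Theorem (c < log_b(a), work dominated by leaves), giving O(n^(log_5 29)).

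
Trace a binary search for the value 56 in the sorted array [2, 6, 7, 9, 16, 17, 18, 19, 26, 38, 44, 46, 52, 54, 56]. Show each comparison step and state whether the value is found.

Binary search for 56 in [2, 6, 7, 9, 16, 17, 18, 19, 26, 38, 44, 46, 52, 54, 56]:

lo=0, hi=14, mid=7, arr[mid]=19 -> 19 < 56, search right half
lo=8, hi=14, mid=11, arr[mid]=46 -> 46 < 56, search right half
lo=12, hi=14, mid=13, arr[mid]=54 -> 54 < 56, search right half
lo=14, hi=14, mid=14, arr[mid]=56 -> Found target at index 14!

Binary search finds 56 at index 14 after 4 comparisons. The search repeatedly halves the search space by comparing with the middle element.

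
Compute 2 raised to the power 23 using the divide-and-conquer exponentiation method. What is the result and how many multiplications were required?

Computing 2^23 by squaring (build up from 2^1; each line after the first costs one multiplication):

2^1 = 2
2^2 = (2^1)^2 = 2^2 = 4
2^4 = (2^2)^2 = 4^2 = 16
2^5 = 2 * 2^4 = 2 * 16 = 32
2^10 = (2^5)^2 = 32^2 = 1024
2^11 = 2 * 2^10 = 2 * 1024 = 2048
2^22 = (2^11)^2 = 2048^2 = 4194304
2^23 = 2 * 2^22 = 2 * 4194304 = 8388608

Result: 8388608
Multiplications needed: 7 (7 lines after 2^1)

2^23 = 8388608. Using exponentiation by squaring, this requires 7 multiplications. The key idea: if the exponent is even, square the half-power; if odd, multiply by the base once.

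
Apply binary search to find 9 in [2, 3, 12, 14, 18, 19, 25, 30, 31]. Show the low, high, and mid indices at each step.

Binary search for 9 in [2, 3, 12, 14, 18, 19, 25, 30, 31]:

lo=0, hi=8, mid=4, arr[mid]=18 -> 18 > 9, search left half
lo=0, hi=3, mid=1, arr[mid]=3 -> 3 < 9, search right half
lo=2, hi=3, mid=2, arr[mid]=12 -> 12 > 9, search left half
lo=2 > hi=1, target 9 not found

Binary search determines that 9 is not in the array after 3 comparisons. The search space was exhausted without finding the target.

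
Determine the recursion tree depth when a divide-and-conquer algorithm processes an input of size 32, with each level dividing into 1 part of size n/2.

For divide and conquer with division factor 2:

Problem sizes at each level:
Level 0: 32
Level 1: 16
Level 2: 8
Level 3: 4
Level 4: 2
Level 5: 1

The root is level 0 and the size-1 base case is level 5 (the tree spans levels 0 through 5, i.e. 6 levels counting the root), so the depth is the number of divisions: log_2(32) = 5

The recursion tree depth is log_2(32) = 5. At each level, the problem size is divided by 2, so it takes 5 divisions to reduce to a base case of size 1. The algorithm makes 1 recursive call at each level.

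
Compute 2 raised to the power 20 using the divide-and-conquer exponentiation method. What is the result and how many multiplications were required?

Computing 2^20 by squaring (build up from 2^1; each line after the first costs one multiplication):

2^1 = 2
2^2 = (2^1)^2 = 2^2 = 4
2^4 = (2^2)^2 = 4^2 = 16
2^5 = 2 * 2^4 = 2 * 16 = 32
2^10 = (2^5)^2 = 32^2 = 1024
2^20 = (2^10)^2 = 1024^2 = 1048576

Result: 1048576
Multiplications needed: 5 (5 lines after 2^1)

2^20 = 1048576. Using exponentiation by squaring, this requires 5 multiplications. The key idea: if the exponent is even, square the half-power; if odd, multiply by the base once.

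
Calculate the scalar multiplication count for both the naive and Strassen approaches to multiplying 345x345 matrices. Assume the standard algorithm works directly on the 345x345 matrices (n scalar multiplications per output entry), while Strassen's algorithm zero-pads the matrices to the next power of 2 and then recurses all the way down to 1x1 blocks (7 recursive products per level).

Matrix multiplication for 345x345 matrices:

Strassen's algorithm requires power-of-2 dimensions. Pad 345x345 to 512x512 (next power of 2).

Standard algorithm: 345^3 = 41063625 multiplications
Strassen's algorithm: 7^(log2(512)) = 7^9 = 40353607 multiplications
Savings: 41063625 - 40353607 = 710018 multiplications

Standard: 41063625 multiplications (345^3). Strassen: 40353607 multiplications (7^9, after padding to 512x512). Strassen reduces 8 recursive multiplications to 7 at each level.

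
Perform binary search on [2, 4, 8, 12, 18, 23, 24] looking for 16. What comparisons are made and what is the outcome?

Binary search for 16 in [2, 4, 8, 12, 18, 23, 24]:

lo=0, hi=6, mid=3, arr[mid]=12 -> 12 < 16, search right half
lo=4, hi=6, mid=5, arr[mid]=23 -> 23 > 16, search left half
lo=4, hi=4, mid=4, arr[mid]=18 -> 18 > 16, search left half
lo=4 > hi=3, target 16 not found

Binary search determines that 16 is not in the array after 3 comparisons. The search space was exhausted without finding the target.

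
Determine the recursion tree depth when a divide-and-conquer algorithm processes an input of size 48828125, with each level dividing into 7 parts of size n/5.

For divide and conquer with division factor 5:

Problem sizes at each level:
Level 0: 48828125
Level 1: 9765625
Level 2: 1953125
Level 3: 390625
Level 4: 78125
Level 5: 15625
Level 6: 3125
Level 7: 625
Level 8: 125
Level 9: 25
Level 10: 5
Level 11: 1

The root is level 0 and the size-1 base case is level 11 (the tree spans levels 0 through 11, i.e. 12 levels counting the root), so the depth is the number of divisions: log_5(48828125) = 11

The recursion tree depth is log_5(48828125) = 11. At each level, the problem size is divided by 5, so it takes 11 divisions to reduce to a base case of size 1. The algorithm makes 7 recursive calls at each level.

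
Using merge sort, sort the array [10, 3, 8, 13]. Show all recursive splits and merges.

Merge sort trace:

Split: [10, 3, 8, 13] -> [10, 3] and [8, 13]
  Split: [10, 3] -> [10] and [3]
  Merge: [10] + [3] -> [3, 10]
  Split: [8, 13] -> [8] and [13]
  Merge: [8] + [13] -> [8, 13]
Merge: [3, 10] + [8, 13] -> [3, 8, 10, 13]

Final sorted array: [3, 8, 10, 13]

The merge sort proceeds by recursively splitting the array and merging sorted halves.
After all merges, the sorted array is [3, 8, 10, 13].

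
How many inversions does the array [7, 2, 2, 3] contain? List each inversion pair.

Finding inversions in [7, 2, 2, 3]:

(0, 1): arr[0]=7 > arr[1]=2
(0, 2): arr[0]=7 > arr[2]=2
(0, 3): arr[0]=7 > arr[3]=3

Total inversions: 3

The array has 3 inversion(s): (0,1), (0,2), (0,3). Each pair (i,j) satisfies i < j and arr[i] > arr[j].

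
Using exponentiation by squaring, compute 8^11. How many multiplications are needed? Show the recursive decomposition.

Computing 8^11 by squaring (build up from 8^1; each line after the first costs one multiplication):

8^1 = 8
8^2 = (8^1)^2 = 8^2 = 64
8^4 = (8^2)^2 = 64^2 = 4096
8^5 = 8 * 8^4 = 8 * 4096 = 32768
8^10 = (8^5)^2 = 32768^2 = 1073741824
8^11 = 8 * 8^10 = 8 * 1073741824 = 8589934592

Result: 8589934592
Multiplications needed: 5 (5 lines after 8^1)

8^11 = 8589934592. Using exponentiation by squaring, this requires 5 multiplications. The key idea: if the exponent is even, square the half-power; if odd, multiply by the base once.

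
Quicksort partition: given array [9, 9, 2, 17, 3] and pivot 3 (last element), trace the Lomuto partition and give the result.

Lomuto partition with pivot = 3:

Initial array: [9, 9, 2, 17, 3]

arr[0]=9 > 3: no swap
arr[1]=9 > 3: no swap
arr[2]=2 <= 3: swap with position 0, array becomes [2, 9, 9, 17, 3]
arr[3]=17 > 3: no swap

Place pivot at position 1: [2, 3, 9, 17, 9]
Pivot position: 1

After partitioning with pivot 3, the array becomes [2, 3, 9, 17, 9]. The pivot is placed at index 1. All elements to the left of the pivot are <= 3, and all elements to the right are > 3.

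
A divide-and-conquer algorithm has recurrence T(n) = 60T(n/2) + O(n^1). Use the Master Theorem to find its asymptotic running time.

Master Theorem for T(n) = 60T(n/2) + O(n^1):

a = 60, b = 2, c = 1
log_b(a) = log_2(60) = 5.9069

Case 1: c = 1 < log_2(60) = 5.9069
T(n) = O(n^(log_2 60))

For T(n) = 60T(n/2) + O(n^1): log_2(60) = 5.9069. This is Case 1 of the Master Theorem (c < log_b(a), work dominated by leaves), giving O(n^(log_2 60)).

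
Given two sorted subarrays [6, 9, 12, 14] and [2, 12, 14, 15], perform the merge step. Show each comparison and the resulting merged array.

Merging process:

Compare 6 vs 2: take 2 from right. Merged: [2]
Compare 6 vs 12: take 6 from left. Merged: [2, 6]
Compare 9 vs 12: take 9 from left. Merged: [2, 6, 9]
Compare 12 vs 12: take 12 from left. Merged: [2, 6, 9, 12]
Compare 14 vs 12: take 12 from right. Merged: [2, 6, 9, 12, 12]
Compare 14 vs 14: take 14 from left. Merged: [2, 6, 9, 12, 12, 14]
Append remaining from right: [14, 15]. Merged: [2, 6, 9, 12, 12, 14, 14, 15]

Final merged array: [2, 6, 9, 12, 12, 14, 14, 15]
Total comparisons: 6

The merged array is [2, 6, 9, 12, 12, 14, 14, 15], requiring 6 comparisons. The merge step runs in O(n) time where n is the total number of elements.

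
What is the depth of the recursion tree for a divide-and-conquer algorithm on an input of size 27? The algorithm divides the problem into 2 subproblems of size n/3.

For divide and conquer with division factor 3:

Problem sizes at each level:
Level 0: 27
Level 1: 9
Level 2: 3
Level 3: 1

The root is level 0 and the size-1 base case is level 3 (the tree spans levels 0 through 3, i.e. 4 levels counting the root), so the depth is the number of divisions: log_3(27) = 3

The recursion tree depth is log_3(27) = 3. At each level, the problem size is divided by 3, so it takes 3 divisions to reduce to a base case of size 1. The algorithm makes 2 recursive calls at each level.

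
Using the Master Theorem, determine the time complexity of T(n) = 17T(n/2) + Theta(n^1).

Master Theorem for T(n) = 17T(n/2) + O(n^1):

a = 17, b = 2, c = 1
log_b(a) = log_2(17) = 4.0875

Case 1: c = 1 < log_2(17) = 4.0875
T(n) = O(n^(log_2 17))

For T(n) = 17T(n/2) + O(n^1): log_2(17) = 4.0875. This is Case 1 of the Master Theorem (c < log_b(a), work dominated by leaves), giving O(n^(log_2 17)).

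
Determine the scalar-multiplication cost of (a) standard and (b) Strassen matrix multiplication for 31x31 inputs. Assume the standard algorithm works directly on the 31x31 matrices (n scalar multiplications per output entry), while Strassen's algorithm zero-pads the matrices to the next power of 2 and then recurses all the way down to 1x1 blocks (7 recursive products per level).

Matrix multiplication for 31x31 matrices:

Strassen's algorithm requires power-of-2 dimensions. Pad 31x31 to 32x32 (next power of 2).

Standard algorithm: 31^3 = 29791 multiplications
Strassen's algorithm: 7^(log2(32)) = 7^5 = 16807 multiplications
Savings: 29791 - 16807 = 12984 multiplications

Standard: 29791 multiplications (31^3). Strassen: 16807 multiplications (7^5, after padding to 32x32). Strassen reduces 8 recursive multiplications to 7 at each level.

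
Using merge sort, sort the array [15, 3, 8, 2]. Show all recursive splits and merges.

Merge sort trace:

Split: [15, 3, 8, 2] -> [15, 3] and [8, 2]
  Split: [15, 3] -> [15] and [3]
  Merge: [15] + [3] -> [3, 15]
  Split: [8, 2] -> [8] and [2]
  Merge: [8] + [2] -> [2, 8]
Merge: [3, 15] + [2, 8] -> [2, 3, 8, 15]

Final sorted array: [2, 3, 8, 15]

The merge sort proceeds by recursively splitting the array and merging sorted halves.
After all merges, the sorted array is [2, 3, 8, 15].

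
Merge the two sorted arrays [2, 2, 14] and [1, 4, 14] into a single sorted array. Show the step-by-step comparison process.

Merging process:

Compare 2 vs 1: take 1 from right. Merged: [1]
Compare 2 vs 4: take 2 from left. Merged: [1, 2]
Compare 2 vs 4: take 2 from left. Merged: [1, 2, 2]
Compare 14 vs 4: take 4 from right. Merged: [1, 2, 2, 4]
Compare 14 vs 14: take 14 from left. Merged: [1, 2, 2, 4, 14]
Append remaining from right: [14]. Merged: [1, 2, 2, 4, 14, 14]

Final merged array: [1, 2, 2, 4, 14, 14]
Total comparisons: 5

The merged array is [1, 2, 2, 4, 14, 14], requiring 5 comparisons. The merge step runs in O(n) time where n is the total number of elements.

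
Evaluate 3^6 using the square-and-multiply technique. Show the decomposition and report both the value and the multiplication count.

Computing 3^6 by squaring (build up from 3^1; each line after the first costs one multiplication):

3^1 = 3
3^2 = (3^1)^2 = 3^2 = 9
3^3 = 3 * 3^2 = 3 * 9 = 27
3^6 = (3^3)^2 = 27^2 = 729

Result: 729
Multiplications needed: 3 (3 lines after 3^1)

3^6 = 729. Using exponentiation by squaring, this requires 3 multiplications. The key idea: if the exponent is even, square the half-power; if odd, multiply by the base once.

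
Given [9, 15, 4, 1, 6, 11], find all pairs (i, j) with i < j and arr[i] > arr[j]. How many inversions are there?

Finding inversions in [9, 15, 4, 1, 6, 11]:

(0, 2): arr[0]=9 > arr[2]=4
(0, 3): arr[0]=9 > arr[3]=1
(0, 4): arr[0]=9 > arr[4]=6
(1, 2): arr[1]=15 > arr[2]=4
(1, 3): arr[1]=15 > arr[3]=1
(1, 4): arr[1]=15 > arr[4]=6
(1, 5): arr[1]=15 > arr[5]=11
(2, 3): arr[2]=4 > arr[3]=1

Total inversions: 8

The array has 8 inversion(s): (0,2), (0,3), (0,4), (1,2), (1,3), (1,4), (1,5), (2,3). Each pair (i,j) satisfies i < j and arr[i] > arr[j].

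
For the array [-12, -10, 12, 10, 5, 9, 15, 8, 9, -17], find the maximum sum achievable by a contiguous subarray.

Using Kadane's algorithm on [-12, -10, 12, 10, 5, 9, 15, 8, 9, -17]:

Scanning through the array:
Position 1 (value -10): max_ending_here = -10, max_so_far = -10
Position 2 (value 12): max_ending_here = 12, max_so_far = 12
Position 3 (value 10): max_ending_here = 22, max_so_far = 22
Position 4 (value 5): max_ending_here = 27, max_so_far = 27
Position 5 (value 9): max_ending_here = 36, max_so_far = 36
Position 6 (value 15): max_ending_here = 51, max_so_far = 51
Position 7 (value 8): max_ending_here = 59, max_so_far = 59
Position 8 (value 9): max_ending_here = 68, max_so_far = 68
Position 9 (value -17): max_ending_here = 51, max_so_far = 68

Maximum subarray: [12, 10, 5, 9, 15, 8, 9]
Maximum sum: 68

The maximum subarray is [12, 10, 5, 9, 15, 8, 9] with sum 68. This subarray runs from index 2 to index 8.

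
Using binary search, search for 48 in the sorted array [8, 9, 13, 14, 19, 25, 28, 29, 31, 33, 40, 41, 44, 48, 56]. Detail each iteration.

Binary search for 48 in [8, 9, 13, 14, 19, 25, 28, 29, 31, 33, 40, 41, 44, 48, 56]:

lo=0, hi=14, mid=7, arr[mid]=29 -> 29 < 48, search right half
lo=8, hi=14, mid=11, arr[mid]=41 -> 41 < 48, search right half
lo=12, hi=14, mid=13, arr[mid]=48 -> Found target at index 13!

Binary search finds 48 at index 13 after 3 comparisons. The search repeatedly halves the search space by comparing with the middle element.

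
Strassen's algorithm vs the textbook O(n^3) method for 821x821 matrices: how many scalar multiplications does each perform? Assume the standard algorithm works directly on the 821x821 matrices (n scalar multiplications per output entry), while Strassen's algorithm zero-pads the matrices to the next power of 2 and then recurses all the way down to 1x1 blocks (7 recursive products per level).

Matrix multiplication for 821x821 matrices:

Strassen's algorithm requires power-of-2 dimensions. Pad 821x821 to 1024x1024 (next power of 2).

Standard algorithm: 821^3 = 553387661 multiplications
Strassen's algorithm: 7^(log2(1024)) = 7^10 = 282475249 multiplications
Savings: 553387661 - 282475249 = 270912412 multiplications

Standard: 553387661 multiplications (821^3). Strassen: 282475249 multiplications (7^10, after padding to 1024x1024). Strassen reduces 8 recursive multiplications to 7 at each level.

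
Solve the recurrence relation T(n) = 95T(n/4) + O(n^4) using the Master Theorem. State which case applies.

Master Theorem for T(n) = 95T(n/4) + O(n^4):

a = 95, b = 4, c = 4
log_b(a) = log_4(95) = 3.2849

Case 3: c = 4 > log_4(95) = 3.2849
T(n) = O(n^4) = O(n^4)

For T(n) = 95T(n/4) + O(n^4): log_4(95) = 3.2849. This is Case 3 of the Master Theorem (c > log_b(a), work dominated by root), giving O(n^4).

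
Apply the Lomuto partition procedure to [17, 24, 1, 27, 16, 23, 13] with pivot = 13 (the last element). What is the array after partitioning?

Lomuto partition with pivot = 13:

Initial array: [17, 24, 1, 27, 16, 23, 13]

arr[0]=17 > 13: no swap
arr[1]=24 > 13: no swap
arr[2]=1 <= 13: swap with position 0, array becomes [1, 24, 17, 27, 16, 23, 13]
arr[3]=27 > 13: no swap
arr[4]=16 > 13: no swap
arr[5]=23 > 13: no swap

Place pivot at position 1: [1, 13, 17, 27, 16, 23, 24]
Pivot position: 1

After partitioning with pivot 13, the array becomes [1, 13, 17, 27, 16, 23, 24]. The pivot is placed at index 1. All elements to the left of the pivot are <= 13, and all elements to the right are > 13.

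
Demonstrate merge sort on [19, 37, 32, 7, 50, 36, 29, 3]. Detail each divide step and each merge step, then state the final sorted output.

Merge sort trace:

Split: [19, 37, 32, 7, 50, 36, 29, 3] -> [19, 37, 32, 7] and [50, 36, 29, 3]
  Split: [19, 37, 32, 7] -> [19, 37] and [32, 7]
    Split: [19, 37] -> [19] and [37]
    Merge: [19] + [37] -> [19, 37]
    Split: [32, 7] -> [32] and [7]
    Merge: [32] + [7] -> [7, 32]
  Merge: [19, 37] + [7, 32] -> [7, 19, 32, 37]
  Split: [50, 36, 29, 3] -> [50, 36] and [29, 3]
    Split: [50, 36] -> [50] and [36]
    Merge: [50] + [36] -> [36, 50]
    Split: [29, 3] -> [29] and [3]
    Merge: [29] + [3] -> [3, 29]
  Merge: [36, 50] + [3, 29] -> [3, 29, 36, 50]
Merge: [7, 19, 32, 37] + [3, 29, 36, 50] -> [3, 7, 19, 29, 32, 36, 37, 50]

Final sorted array: [3, 7, 19, 29, 32, 36, 37, 50]

The merge sort proceeds by recursively splitting the array and merging sorted halves.
After all merges, the sorted array is [3, 7, 19, 29, 32, 36, 37, 50].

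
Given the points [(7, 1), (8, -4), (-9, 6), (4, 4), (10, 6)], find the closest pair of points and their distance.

Computing all pairwise distances among 5 points:

d((7, 1), (8, -4)) = 5.099
d((7, 1), (-9, 6)) = 16.7631
d((7, 1), (4, 4)) = 4.2426 <-- minimum
d((7, 1), (10, 6)) = 5.831
d((8, -4), (-9, 6)) = 19.7231
d((8, -4), (4, 4)) = 8.9443
d((8, -4), (10, 6)) = 10.198
d((-9, 6), (4, 4)) = 13.1529
d((-9, 6), (10, 6)) = 19.0
d((4, 4), (10, 6)) = 6.3246

Closest pair: (7, 1) and (4, 4) with distance 4.2426

The closest pair is (7, 1) and (4, 4) with Euclidean distance 4.2426. For 5 points, brute-force pairwise comparison is shown above. For large n, the divide-and-conquer algorithm (sort by x, recurse on halves, check the dividing strip) achieves O(n log n).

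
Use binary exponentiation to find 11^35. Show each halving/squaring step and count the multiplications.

Computing 11^35 by squaring (build up from 11^1; each line after the first costs one multiplication):

11^1 = 11
11^2 = (11^1)^2 = 11^2 = 121
11^4 = (11^2)^2 = 121^2 = 14641
11^8 = (11^4)^2 = 14641^2 = 214358881
11^16 = (11^8)^2 = 214358881^2 = 45949729863572161
11^17 = 11 * 11^16 = 11 * 45949729863572161 = 505447028499293771
11^34 = (11^17)^2 = 505447028499293771^2 = 255476698618765889551019445759400441
11^35 = 11 * 11^34 = 11 * 255476698618765889551019445759400441 = 2810243684806424785061213903353404851

Result: 2810243684806424785061213903353404851
Multiplications needed: 7 (7 lines after 11^1)

11^35 = 2810243684806424785061213903353404851. Using exponentiation by squaring, this requires 7 multiplications. The key idea: if the exponent is even, square the half-power; if odd, multiply by the base once.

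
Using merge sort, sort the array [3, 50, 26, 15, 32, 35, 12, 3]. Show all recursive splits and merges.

Merge sort trace:

Split: [3, 50, 26, 15, 32, 35, 12, 3] -> [3, 50, 26, 15] and [32, 35, 12, 3]
  Split: [3, 50, 26, 15] -> [3, 50] and [26, 15]
    Split: [3, 50] -> [3] and [50]
    Merge: [3] + [50] -> [3, 50]
    Split: [26, 15] -> [26] and [15]
    Merge: [26] + [15] -> [15, 26]
  Merge: [3, 50] + [15, 26] -> [3, 15, 26, 50]
  Split: [32, 35, 12, 3] -> [32, 35] and [12, 3]
    Split: [32, 35] -> [32] and [35]
    Merge: [32] + [35] -> [32, 35]
    Split: [12, 3] -> [12] and [3]
    Merge: [12] + [3] -> [3, 12]
  Merge: [32, 35] + [3, 12] -> [3, 12, 32, 35]
Merge: [3, 15, 26, 50] + [3, 12, 32, 35] -> [3, 3, 12, 15, 26, 32, 35, 50]

Final sorted array: [3, 3, 12, 15, 26, 32, 35, 50]

The merge sort proceeds by recursively splitting the array and merging sorted halves.
After all merges, the sorted array is [3, 3, 12, 15, 26, 32, 35, 50].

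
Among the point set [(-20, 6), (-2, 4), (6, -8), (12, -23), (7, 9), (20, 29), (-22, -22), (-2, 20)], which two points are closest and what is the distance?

Computing all pairwise distances among 8 points:

d((-20, 6), (-2, 4)) = 18.1108
d((-20, 6), (6, -8)) = 29.5296
d((-20, 6), (12, -23)) = 43.1856
d((-20, 6), (7, 9)) = 27.1662
d((-20, 6), (20, 29)) = 46.1411
d((-20, 6), (-22, -22)) = 28.0713
d((-20, 6), (-2, 20)) = 22.8035
d((-2, 4), (6, -8)) = 14.4222
d((-2, 4), (12, -23)) = 30.4138
d((-2, 4), (7, 9)) = 10.2956 <-- minimum
d((-2, 4), (20, 29)) = 33.3017
d((-2, 4), (-22, -22)) = 32.8024
d((-2, 4), (-2, 20)) = 16.0
d((6, -8), (12, -23)) = 16.1555
d((6, -8), (7, 9)) = 17.0294
d((6, -8), (20, 29)) = 39.5601
d((6, -8), (-22, -22)) = 31.305
d((6, -8), (-2, 20)) = 29.1204
d((12, -23), (7, 9)) = 32.3883
d((12, -23), (20, 29)) = 52.6118
d((12, -23), (-22, -22)) = 34.0147
d((12, -23), (-2, 20)) = 45.2217
d((7, 9), (20, 29)) = 23.8537
d((7, 9), (-22, -22)) = 42.45
d((7, 9), (-2, 20)) = 14.2127
d((20, 29), (-22, -22)) = 66.0681
d((20, 29), (-2, 20)) = 23.7697
d((-22, -22), (-2, 20)) = 46.5188

Closest pair: (-2, 4) and (7, 9) with distance 10.2956

The closest pair is (-2, 4) and (7, 9) with Euclidean distance 10.2956. For 8 points, brute-force pairwise comparison is shown above. For large n, the divide-and-conquer algorithm (sort by x, recurse on halves, check the dividing strip) achieves O(n log n).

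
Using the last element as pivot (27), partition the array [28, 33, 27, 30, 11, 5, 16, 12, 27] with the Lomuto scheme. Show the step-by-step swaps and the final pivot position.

Lomuto partition with pivot = 27:

Initial array: [28, 33, 27, 30, 11, 5, 16, 12, 27]

arr[0]=28 > 27: no swap
arr[1]=33 > 27: no swap
arr[2]=27 <= 27: swap with position 0, array becomes [27, 33, 28, 30, 11, 5, 16, 12, 27]
arr[3]=30 > 27: no swap
arr[4]=11 <= 27: swap with position 1, array becomes [27, 11, 28, 30, 33, 5, 16, 12, 27]
arr[5]=5 <= 27: swap with position 2, array becomes [27, 11, 5, 30, 33, 28, 16, 12, 27]
arr[6]=16 <= 27: swap with position 3, array becomes [27, 11, 5, 16, 33, 28, 30, 12, 27]
arr[7]=12 <= 27: swap with position 4, array becomes [27, 11, 5, 16, 12, 28, 30, 33, 27]

Place pivot at position 5: [27, 11, 5, 16, 12, 27, 30, 33, 28]
Pivot position: 5

After partitioning with pivot 27, the array becomes [27, 11, 5, 16, 12, 27, 30, 33, 28]. The pivot is placed at index 5. All elements to the left of the pivot are <= 27, and all elements to the right are > 27.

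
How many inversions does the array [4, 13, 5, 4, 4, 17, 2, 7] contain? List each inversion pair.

Finding inversions in [4, 13, 5, 4, 4, 17, 2, 7]:

(0, 6): arr[0]=4 > arr[6]=2
(1, 2): arr[1]=13 > arr[2]=5
(1, 3): arr[1]=13 > arr[3]=4
(1, 4): arr[1]=13 > arr[4]=4
(1, 6): arr[1]=13 > arr[6]=2
(1, 7): arr[1]=13 > arr[7]=7
(2, 3): arr[2]=5 > arr[3]=4
(2, 4): arr[2]=5 > arr[4]=4
(2, 6): arr[2]=5 > arr[6]=2
(3, 6): arr[3]=4 > arr[6]=2
(4, 6): arr[4]=4 > arr[6]=2
(5, 6): arr[5]=17 > arr[6]=2
(5, 7): arr[5]=17 > arr[7]=7

Total inversions: 13

The array has 13 inversion(s): (0,6), (1,2), (1,3), (1,4), (1,6), (1,7), (2,3), (2,4), (2,6), (3,6), (4,6), (5,6), (5,7). Each pair (i,j) satisfies i < j and arr[i] > arr[j].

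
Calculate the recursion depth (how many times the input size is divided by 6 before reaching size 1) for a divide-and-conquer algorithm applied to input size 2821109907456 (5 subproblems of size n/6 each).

For divide and conquer with division factor 6:

Problem sizes at each level:
Level 0: 2821109907456
Level 1: 470184984576
Level 2: 78364164096
Level 3: 13060694016
Level 4: 2176782336
Level 5: 362797056
Level 6: 60466176
Level 7: 10077696
Level 8: 1679616
Level 9: 279936
Level 10: 46656
Level 11: 7776
Level 12: 1296
Level 13: 216
Level 14: 36
Level 15: 6
Level 16: 1

The root is level 0 and the size-1 base case is level 16 (the tree spans levels 0 through 16, i.e. 17 levels counting the root), so the depth is the number of divisions: log_6(2821109907456) = 16

The recursion tree depth is log_6(2821109907456) = 16. At each level, the problem size is divided by 6, so it takes 16 divisions to reduce to a base case of size 1. The algorithm makes 5 recursive calls at each level.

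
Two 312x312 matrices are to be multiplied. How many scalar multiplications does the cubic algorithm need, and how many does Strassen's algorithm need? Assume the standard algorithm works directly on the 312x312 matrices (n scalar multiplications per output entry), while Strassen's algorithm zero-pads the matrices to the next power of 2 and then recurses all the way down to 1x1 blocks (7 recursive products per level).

Matrix multiplication for 312x312 matrices:

Strassen's algorithm requires power-of-2 dimensions. Pad 312x312 to 512x512 (next power of 2).

Standard algorithm: 312^3 = 30371328 multiplications
Strassen's algorithm: 7^(log2(512)) = 7^9 = 40353607 multiplications
Difference: 30371328 - 40353607 = -9982279 (Strassen uses MORE here due to padding overhead — for small or just-over-power-of-2 n, padding can outweigh the per-level savings)

Standard: 30371328 multiplications (312^3). Strassen: 40353607 multiplications (7^9, after padding to 512x512). Strassen reduces 8 recursive multiplications to 7 at each level.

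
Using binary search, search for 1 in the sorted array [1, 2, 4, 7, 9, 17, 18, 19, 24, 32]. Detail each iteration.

Binary search for 1 in [1, 2, 4, 7, 9, 17, 18, 19, 24, 32]:

lo=0, hi=9, mid=4, arr[mid]=9 -> 9 > 1, search left half
lo=0, hi=3, mid=1, arr[mid]=2 -> 2 > 1, search left half
lo=0, hi=0, mid=0, arr[mid]=1 -> Found target at index 0!

Binary search finds 1 at index 0 after 3 comparisons. The search repeatedly halves the search space by comparing with the middle element.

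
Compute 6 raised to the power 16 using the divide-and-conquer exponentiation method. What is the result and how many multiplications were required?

Computing 6^16 by squaring (build up from 6^1; each line after the first costs one multiplication):

6^1 = 6
6^2 = (6^1)^2 = 6^2 = 36
6^4 = (6^2)^2 = 36^2 = 1296
6^8 = (6^4)^2 = 1296^2 = 1679616
6^16 = (6^8)^2 = 1679616^2 = 2821109907456

Result: 2821109907456
Multiplications needed: 4 (4 lines after 6^1)

6^16 = 2821109907456. Using exponentiation by squaring, this requires 4 multiplications. The key idea: if the exponent is even, square the half-power; if odd, multiply by the base once.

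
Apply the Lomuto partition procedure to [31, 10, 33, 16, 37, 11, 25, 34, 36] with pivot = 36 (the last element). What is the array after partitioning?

Lomuto partition with pivot = 36:

Initial array: [31, 10, 33, 16, 37, 11, 25, 34, 36]

arr[0]=31 <= 36: swap with position 0, array becomes [31, 10, 33, 16, 37, 11, 25, 34, 36]
arr[1]=10 <= 36: swap with position 1, array becomes [31, 10, 33, 16, 37, 11, 25, 34, 36]
arr[2]=33 <= 36: swap with position 2, array becomes [31, 10, 33, 16, 37, 11, 25, 34, 36]
arr[3]=16 <= 36: swap with position 3, array becomes [31, 10, 33, 16, 37, 11, 25, 34, 36]
arr[4]=37 > 36: no swap
arr[5]=11 <= 36: swap with position 4, array becomes [31, 10, 33, 16, 11, 37, 25, 34, 36]
arr[6]=25 <= 36: swap with position 5, array becomes [31, 10, 33, 16, 11, 25, 37, 34, 36]
arr[7]=34 <= 36: swap with position 6, array becomes [31, 10, 33, 16, 11, 25, 34, 37, 36]

Place pivot at position 7: [31, 10, 33, 16, 11, 25, 34, 36, 37]
Pivot position: 7

After partitioning with pivot 36, the array becomes [31, 10, 33, 16, 11, 25, 34, 36, 37]. The pivot is placed at index 7. All elements to the left of the pivot are <= 36, and all elements to the right are > 36.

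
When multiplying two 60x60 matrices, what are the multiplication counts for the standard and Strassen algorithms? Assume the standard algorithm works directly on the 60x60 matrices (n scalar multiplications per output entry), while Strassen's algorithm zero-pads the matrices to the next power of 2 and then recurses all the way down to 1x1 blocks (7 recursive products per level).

Matrix multiplication for 60x60 matrices:

Strassen's algorithm requires power-of-2 dimensions. Pad 60x60 to 64x64 (next power of 2).

Standard algorithm: 60^3 = 216000 multiplications
Strassen's algorithm: 7^(log2(64)) = 7^6 = 117649 multiplications
Savings: 216000 - 117649 = 98351 multiplications

Standard: 216000 multiplications (60^3). Strassen: 117649 multiplications (7^6, after padding to 64x64). Strassen reduces 8 recursive multiplications to 7 at each level.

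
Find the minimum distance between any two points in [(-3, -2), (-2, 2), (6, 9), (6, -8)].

Computing all pairwise distances among 4 points:

d((-3, -2), (-2, 2)) = 4.1231 <-- minimum
d((-3, -2), (6, 9)) = 14.2127
d((-3, -2), (6, -8)) = 10.8167
d((-2, 2), (6, 9)) = 10.6301
d((-2, 2), (6, -8)) = 12.8062
d((6, 9), (6, -8)) = 17.0

Closest pair: (-3, -2) and (-2, 2) with distance 4.1231

The closest pair is (-3, -2) and (-2, 2) with Euclidean distance 4.1231. For 4 points, brute-force pairwise comparison is shown above. For large n, the divide-and-conquer algorithm (sort by x, recurse on halves, check the dividing strip) achieves O(n log n).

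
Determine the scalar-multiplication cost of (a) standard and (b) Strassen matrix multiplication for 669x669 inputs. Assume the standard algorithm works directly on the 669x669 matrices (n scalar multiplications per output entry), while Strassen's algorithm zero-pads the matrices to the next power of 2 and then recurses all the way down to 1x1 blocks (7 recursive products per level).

Matrix multiplication for 669x669 matrices:

Strassen's algorithm requires power-of-2 dimensions. Pad 669x669 to 1024x1024 (next power of 2).

Standard algorithm: 669^3 = 299418309 multiplications
Strassen's algorithm: 7^(log2(1024)) = 7^10 = 282475249 multiplications
Savings: 299418309 - 282475249 = 16943060 multiplications

Standard: 299418309 multiplications (669^3). Strassen: 282475249 multiplications (7^10, after padding to 1024x1024). Strassen reduces 8 recursive multiplications to 7 at each level.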